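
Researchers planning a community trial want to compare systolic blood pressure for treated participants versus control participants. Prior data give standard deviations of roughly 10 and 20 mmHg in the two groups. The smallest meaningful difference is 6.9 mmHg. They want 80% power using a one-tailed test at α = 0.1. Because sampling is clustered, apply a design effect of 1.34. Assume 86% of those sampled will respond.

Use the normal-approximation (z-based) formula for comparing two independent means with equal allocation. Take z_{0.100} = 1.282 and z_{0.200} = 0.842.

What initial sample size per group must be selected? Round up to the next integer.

n = (z_α + z_β)² · (σ₁² + σ₂²) / δ²
  = (1.282 + 0.842)² · (10² + 20² = 500) / 6.9²
  = 4.5114 · 500 / 47.61
  = 47.38
Design effect: 1.34 × 47.38 = 63.49.
Adjust for 86% response: 63.49 / 0.86 = 73.82.
Round up → n = 74 per group.

n = 74 per group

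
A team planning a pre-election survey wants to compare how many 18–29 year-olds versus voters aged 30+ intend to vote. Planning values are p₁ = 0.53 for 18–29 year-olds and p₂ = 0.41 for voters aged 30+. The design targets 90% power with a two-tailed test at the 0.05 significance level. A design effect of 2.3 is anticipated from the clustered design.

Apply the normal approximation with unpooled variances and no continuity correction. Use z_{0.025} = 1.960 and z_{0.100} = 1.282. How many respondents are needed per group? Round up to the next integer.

n = (z_{α/2} + z_β)² · [p₁(1−p₁) + p₂(1−p₂)] / (p₁ − p₂)²
  = (1.960 + 1.282)² · (0.53·0.47 + 0.41·0.59) / (0.12)²
  = (3.242)² · (0.2491 + 0.2419) / 0.0144
  = 10.5106 · 0.4910 / 0.0144
  = 358.38
Design effect: 2.3 × 358.38 = 824.28.
Round up → n = 825 per group.

n = 825 per group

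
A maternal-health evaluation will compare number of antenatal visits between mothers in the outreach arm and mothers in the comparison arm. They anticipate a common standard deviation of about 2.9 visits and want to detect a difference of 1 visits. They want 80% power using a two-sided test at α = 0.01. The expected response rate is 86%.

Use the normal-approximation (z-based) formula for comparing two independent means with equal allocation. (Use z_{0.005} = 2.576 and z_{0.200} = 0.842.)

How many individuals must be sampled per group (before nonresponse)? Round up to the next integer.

n = (z_{α/2} + z_β)² · (σ₁² + σ₂²) / δ²
  = (2.576 + 0.842)² · (2·2.9² = 16.82) / 1²
  = 11.6827 · 16.82 / 1
  = 196.50
Adjust for 86% response: 196.50 / 0.86 = 228.49.
Round up → n = 229 per group.

n = 229 per group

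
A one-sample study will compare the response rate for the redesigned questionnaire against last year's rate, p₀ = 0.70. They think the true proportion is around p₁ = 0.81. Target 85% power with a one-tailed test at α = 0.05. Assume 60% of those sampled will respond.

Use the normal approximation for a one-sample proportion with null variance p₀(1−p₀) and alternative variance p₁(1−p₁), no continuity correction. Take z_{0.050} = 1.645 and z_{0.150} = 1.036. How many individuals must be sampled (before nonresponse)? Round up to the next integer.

n = 186

n = [z_α·√(p₀q₀) + z_β·√(p₁q₁)]² / (p₁ − p₀)²
  = [1.645·√(0.70·0.30) + 1.036·√(0.81·0.19)]² / (0.11)²
  = [1.645·0.4583 + 1.036·0.3923]² / 0.0121
  = [1.1603]² / 0.0121
  = 111.26
Adjust for 60% response: 111.26 / 0.60 = 185.43.
Round up → n = 186.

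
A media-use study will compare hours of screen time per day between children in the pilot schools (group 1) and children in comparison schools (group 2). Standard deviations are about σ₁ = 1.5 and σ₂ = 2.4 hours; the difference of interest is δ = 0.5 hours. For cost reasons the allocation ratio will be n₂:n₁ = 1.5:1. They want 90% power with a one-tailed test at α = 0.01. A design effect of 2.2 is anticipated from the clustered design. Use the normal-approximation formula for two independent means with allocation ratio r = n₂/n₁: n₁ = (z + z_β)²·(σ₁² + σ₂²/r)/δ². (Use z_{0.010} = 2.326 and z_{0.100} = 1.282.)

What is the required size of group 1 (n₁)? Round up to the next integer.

n₁ = (z_α + z_β)² · (σ₁² + σ₂²/r) / δ²
   = (2.326 + 1.282)² · (1.5² + 2.4²/1.5) / 0.5²
   = 13.0177 · (2.25 + 3.84) / 0.25
   = 13.0177 · 6.09 / 0.25
   = 317.11
Design effect: 2.2 × 317.11 = 697.64.
Round up → n₁ = 698; n₂ = r·n₁ = 1.5 × 698 = 1047.

n₁ = 698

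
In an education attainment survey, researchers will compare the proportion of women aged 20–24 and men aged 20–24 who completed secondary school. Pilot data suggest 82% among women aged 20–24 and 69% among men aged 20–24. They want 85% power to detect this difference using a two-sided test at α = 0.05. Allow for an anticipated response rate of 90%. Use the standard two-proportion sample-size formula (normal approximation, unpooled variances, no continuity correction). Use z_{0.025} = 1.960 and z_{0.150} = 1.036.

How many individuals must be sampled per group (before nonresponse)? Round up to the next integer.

n = (z_{α/2} + z_β)² · [p₁(1−p₁) + p₂(1−p₂)] / (p₁ − p₂)²
  = (1.960 + 1.036)² · (0.82·0.18 + 0.69·0.31) / (0.13)²
  = (2.996)² · (0.1476 + 0.2139) / 0.0169
  = 8.9760 · 0.3615 / 0.0169
  = 192.00
Adjust for 90% response: 192.00 / 0.90 = 213.34.
Round up → n = 214 per group.

n = 214 per group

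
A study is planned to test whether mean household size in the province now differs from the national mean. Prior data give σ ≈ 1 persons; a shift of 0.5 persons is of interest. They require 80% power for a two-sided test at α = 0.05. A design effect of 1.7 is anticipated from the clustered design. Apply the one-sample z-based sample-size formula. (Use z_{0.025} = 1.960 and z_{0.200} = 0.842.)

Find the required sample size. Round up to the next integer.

n = 54

n = (z_{α/2} + z_β)² · σ² / δ²
  = (1.960 + 0.842)² · 1² / 0.5²
  = 7.8512 · 1 / 0.25
  = 31.40
Design effect: 1.7 × 31.40 = 53.39.
Round up → n = 54.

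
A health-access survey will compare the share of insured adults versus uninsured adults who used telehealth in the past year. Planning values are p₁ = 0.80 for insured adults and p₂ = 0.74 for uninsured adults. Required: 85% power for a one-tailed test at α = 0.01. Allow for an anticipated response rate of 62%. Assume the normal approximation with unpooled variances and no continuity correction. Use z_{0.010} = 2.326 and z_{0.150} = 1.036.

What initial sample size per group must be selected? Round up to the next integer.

n = 1785 per group

n = (z_α + z_β)² · [p₁(1−p₁) + p₂(1−p₂)] / (p₁ − p₂)²
  = (2.326 + 1.036)² · (0.80·0.20 + 0.74·0.26) / (0.06)²
  = (3.362)² · (0.1600 + 0.1924) / 0.0036
  = 11.3030 · 0.3524 / 0.0036
  = 1106.44
Adjust for 62% response: 1106.44 / 0.62 = 1784.58.
Round up → n = 1785 per group.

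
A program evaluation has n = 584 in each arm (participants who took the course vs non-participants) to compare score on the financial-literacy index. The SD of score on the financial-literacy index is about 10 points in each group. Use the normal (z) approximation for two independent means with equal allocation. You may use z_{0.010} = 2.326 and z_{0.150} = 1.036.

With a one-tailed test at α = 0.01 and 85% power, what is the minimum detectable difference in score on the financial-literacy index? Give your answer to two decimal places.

δ = (z_α + z_β) · √((σ₁²+σ₂²)/n)
  = (2.326 + 1.036) · √(200/584)
  = 3.362 · √0.34247
  = 3.362 · 0.5852
  = 1.9675

Minimum detectable difference ≈ 1.97 points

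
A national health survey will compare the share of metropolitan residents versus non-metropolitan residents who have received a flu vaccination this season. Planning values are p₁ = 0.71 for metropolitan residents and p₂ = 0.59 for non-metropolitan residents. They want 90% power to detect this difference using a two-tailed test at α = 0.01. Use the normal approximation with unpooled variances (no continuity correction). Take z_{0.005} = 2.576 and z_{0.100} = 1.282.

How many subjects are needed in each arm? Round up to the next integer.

n = (z_{α/2} + z_β)² · [p₁(1−p₁) + p₂(1−p₂)] / (p₁ − p₂)²
  = (2.576 + 1.282)² · (0.71·0.29 + 0.59·0.41) / (0.12)²
  = (3.858)² · (0.2059 + 0.2419) / 0.0144
  = 14.8842 · 0.4478 / 0.0144
  = 462.86
Round up → n = 463 per group.

n = 463 per group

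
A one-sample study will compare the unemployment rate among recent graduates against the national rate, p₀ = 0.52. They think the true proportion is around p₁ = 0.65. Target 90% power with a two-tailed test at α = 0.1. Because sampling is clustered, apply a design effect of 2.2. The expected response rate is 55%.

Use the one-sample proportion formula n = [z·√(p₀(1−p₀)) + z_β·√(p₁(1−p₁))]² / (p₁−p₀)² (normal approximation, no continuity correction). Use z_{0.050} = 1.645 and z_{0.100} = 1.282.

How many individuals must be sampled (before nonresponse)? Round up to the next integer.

n = 487

n = [z_{α/2}·√(p₀q₀) + z_β·√(p₁q₁)]² / (p₁ − p₀)²
  = [1.645·√(0.52·0.48) + 1.282·√(0.65·0.35)]² / (0.13)²
  = [1.645·0.4996 + 1.282·0.4770]² / 0.0169
  = [1.4333]² / 0.0169
  = 121.56
Design effect: 2.2 × 121.56 = 267.44.
Adjust for 55% response: 267.44 / 0.55 = 486.25.
Round up → n = 487.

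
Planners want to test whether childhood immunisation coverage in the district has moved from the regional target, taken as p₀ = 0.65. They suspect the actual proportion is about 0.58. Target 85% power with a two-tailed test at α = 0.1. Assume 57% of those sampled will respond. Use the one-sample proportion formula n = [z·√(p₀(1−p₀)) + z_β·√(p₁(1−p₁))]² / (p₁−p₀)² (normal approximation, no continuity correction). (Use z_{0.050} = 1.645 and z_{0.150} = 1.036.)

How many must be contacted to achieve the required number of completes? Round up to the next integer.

n = [z_{α/2}·√(p₀q₀) + z_β·√(p₁q₁)]² / (p₁ − p₀)²
  = [1.645·√(0.65·0.35) + 1.036·√(0.58·0.42)]² / (-0.07)²
  = [1.645·0.4770 + 1.036·0.4936]² / 0.0049
  = [1.2959]² / 0.0049
  = 342.75
Adjust for 57% response: 342.75 / 0.57 = 601.31.
Round up → n = 602.

n = 602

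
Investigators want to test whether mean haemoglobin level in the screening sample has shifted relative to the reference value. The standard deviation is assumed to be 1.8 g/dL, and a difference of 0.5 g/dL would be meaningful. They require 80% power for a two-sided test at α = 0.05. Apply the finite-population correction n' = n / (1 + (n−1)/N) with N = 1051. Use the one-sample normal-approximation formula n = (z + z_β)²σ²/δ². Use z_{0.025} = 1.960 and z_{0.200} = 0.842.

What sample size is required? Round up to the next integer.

n = 93

n = (z_{α/2} + z_β)² · σ² / δ²
  = (1.960 + 0.842)² · 1.8² / 0.5²
  = 7.8512 · 3.24 / 0.25
  = 101.75
Finite-population correction (N = 1051): 101.75 / (1 + (101.75 − 1)/1051) = 92.85.
Round up → n = 93.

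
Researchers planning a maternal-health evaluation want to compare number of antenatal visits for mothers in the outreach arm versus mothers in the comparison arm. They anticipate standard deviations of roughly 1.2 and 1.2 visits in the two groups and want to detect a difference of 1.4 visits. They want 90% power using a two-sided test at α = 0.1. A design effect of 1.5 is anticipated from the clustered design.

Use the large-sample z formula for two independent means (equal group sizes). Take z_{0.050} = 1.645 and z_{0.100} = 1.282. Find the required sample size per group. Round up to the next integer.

n = 19 per group

n = (z_{α/2} + z_β)² · (σ₁² + σ₂²) / δ²
  = (1.645 + 1.282)² · (1.2² + 1.2² = 2.88) / 1.4²
  = 8.5673 · 2.88 / 1.96
  = 12.59
Design effect: 1.5 × 12.59 = 18.88.
Round up → n = 19 per group.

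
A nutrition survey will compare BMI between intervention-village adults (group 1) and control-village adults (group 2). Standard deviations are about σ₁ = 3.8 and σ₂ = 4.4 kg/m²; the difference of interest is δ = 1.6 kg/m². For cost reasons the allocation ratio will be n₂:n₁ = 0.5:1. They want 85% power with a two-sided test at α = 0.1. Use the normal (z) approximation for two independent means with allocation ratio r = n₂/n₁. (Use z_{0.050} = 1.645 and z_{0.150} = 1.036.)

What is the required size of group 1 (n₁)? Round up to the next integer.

n₁ = 150

n₁ = (z_{α/2} + z_β)² · (σ₁² + σ₂²/r) / δ²
   = (1.645 + 1.036)² · (3.8² + 4.4²/0.5) / 1.6²
   = 7.1878 · (14.44 + 38.72) / 2.56
   = 7.1878 · 53.16 / 2.56
   = 149.26
Round up → n₁ = 150; n₂ = r·n₁ = 0.5 × 150 = 75.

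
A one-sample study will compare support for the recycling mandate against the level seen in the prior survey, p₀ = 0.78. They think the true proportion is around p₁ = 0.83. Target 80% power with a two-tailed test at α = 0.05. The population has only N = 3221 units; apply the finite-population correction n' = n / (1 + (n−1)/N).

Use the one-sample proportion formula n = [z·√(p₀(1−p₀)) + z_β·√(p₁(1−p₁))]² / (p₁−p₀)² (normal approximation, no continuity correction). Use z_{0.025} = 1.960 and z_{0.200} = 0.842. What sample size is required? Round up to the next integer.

n = [z_{α/2}·√(p₀q₀) + z_β·√(p₁q₁)]² / (p₁ − p₀)²
  = [1.960·√(0.78·0.22) + 0.842·√(0.83·0.17)]² / (0.05)²
  = [1.960·0.4142 + 0.842·0.3756]² / 0.0025
  = [1.1282]² / 0.0025
  = 509.14
Finite-population correction (N = 3221): 509.14 / (1 + (509.14 − 1)/3221) = 439.76.
Round up → n = 440.

n = 440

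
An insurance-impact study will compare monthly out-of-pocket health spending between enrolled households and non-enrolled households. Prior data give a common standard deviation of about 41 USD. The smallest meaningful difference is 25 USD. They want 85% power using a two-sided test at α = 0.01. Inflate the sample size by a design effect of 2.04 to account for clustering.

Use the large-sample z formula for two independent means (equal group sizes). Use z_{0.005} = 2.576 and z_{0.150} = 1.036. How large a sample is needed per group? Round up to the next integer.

n = 144 per group

n = (z_{α/2} + z_β)² · (σ₁² + σ₂²) / δ²
  = (2.576 + 1.036)² · (2·41² = 3362) / 25²
  = 13.0465 · 3362 / 625
  = 70.18
Design effect: 2.04 × 70.18 = 143.17.
Round up → n = 144 per group.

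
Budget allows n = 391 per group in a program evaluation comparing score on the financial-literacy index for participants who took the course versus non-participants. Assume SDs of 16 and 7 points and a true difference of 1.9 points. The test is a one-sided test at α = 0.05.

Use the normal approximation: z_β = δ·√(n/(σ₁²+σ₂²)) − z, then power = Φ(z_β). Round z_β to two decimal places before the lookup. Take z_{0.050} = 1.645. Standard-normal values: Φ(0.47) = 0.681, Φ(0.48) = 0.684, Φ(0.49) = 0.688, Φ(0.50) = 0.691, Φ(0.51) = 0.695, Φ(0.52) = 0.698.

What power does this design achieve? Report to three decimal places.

z_β = δ·√(n/(σ₁²+σ₂²)) − z_α
    = 1.9 · √(391/305) − 1.645
    = 1.9 · 1.13224 − 1.645
    = 2.1513 − 1.645 = 0.5063 → 0.51
Power = Φ(0.51) = 0.695.

Power ≈ 0.695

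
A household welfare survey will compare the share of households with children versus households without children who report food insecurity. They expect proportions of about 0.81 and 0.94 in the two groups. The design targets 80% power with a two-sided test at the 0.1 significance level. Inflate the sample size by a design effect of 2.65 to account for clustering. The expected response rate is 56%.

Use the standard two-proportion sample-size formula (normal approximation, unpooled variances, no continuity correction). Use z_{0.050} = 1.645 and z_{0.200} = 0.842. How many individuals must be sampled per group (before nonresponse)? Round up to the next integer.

n = (z_{α/2} + z_β)² · [p₁(1−p₁) + p₂(1−p₂)] / (p₁ − p₂)²
  = (1.645 + 0.842)² · (0.81·0.19 + 0.94·0.06) / (-0.13)²
  = (2.487)² · (0.1539 + 0.0564) / 0.0169
  = 6.1852 · 0.2103 / 0.0169
  = 76.97
Design effect: 2.65 × 76.97 = 203.96.
Adjust for 56% response: 203.96 / 0.56 = 364.22.
Round up → n = 365 per group.

n = 365 per group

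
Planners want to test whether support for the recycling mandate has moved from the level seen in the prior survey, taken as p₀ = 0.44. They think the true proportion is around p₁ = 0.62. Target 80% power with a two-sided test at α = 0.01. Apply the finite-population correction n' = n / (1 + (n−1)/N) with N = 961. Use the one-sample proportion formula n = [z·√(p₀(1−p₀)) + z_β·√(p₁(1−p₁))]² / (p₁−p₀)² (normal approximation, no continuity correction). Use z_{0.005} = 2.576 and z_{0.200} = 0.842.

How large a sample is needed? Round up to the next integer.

n = [z_{α/2}·√(p₀q₀) + z_β·√(p₁q₁)]² / (p₁ − p₀)²
  = [2.576·√(0.44·0.56) + 0.842·√(0.62·0.38)]² / (0.18)²
  = [2.576·0.4964 + 0.842·0.4854]² / 0.0324
  = [1.6874]² / 0.0324
  = 87.88
Finite-population correction (N = 961): 87.88 / (1 + (87.88 − 1)/961) = 80.59.
Round up → n = 81.

n = 81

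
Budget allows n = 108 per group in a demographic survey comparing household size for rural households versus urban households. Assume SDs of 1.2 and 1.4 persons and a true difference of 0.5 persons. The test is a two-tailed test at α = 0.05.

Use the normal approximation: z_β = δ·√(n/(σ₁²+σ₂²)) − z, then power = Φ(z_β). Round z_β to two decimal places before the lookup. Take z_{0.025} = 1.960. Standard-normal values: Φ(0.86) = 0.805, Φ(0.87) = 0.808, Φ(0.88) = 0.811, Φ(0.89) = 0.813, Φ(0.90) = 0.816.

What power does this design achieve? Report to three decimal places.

Power ≈ 0.805

z_β = δ·√(n/(σ₁²+σ₂²)) − z_{α/2}
    = 0.5 · √(108/3.4) − 1.960
    = 0.5 · 5.63602 − 1.960
    = 2.8180 − 1.960 = 0.8580 → 0.86
Power = Φ(0.86) = 0.805.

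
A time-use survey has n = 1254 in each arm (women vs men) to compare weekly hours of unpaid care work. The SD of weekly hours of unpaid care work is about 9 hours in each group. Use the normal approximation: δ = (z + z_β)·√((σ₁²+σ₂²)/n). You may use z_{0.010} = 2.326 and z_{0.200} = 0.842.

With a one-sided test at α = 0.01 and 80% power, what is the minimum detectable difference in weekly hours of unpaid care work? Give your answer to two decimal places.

Minimum detectable difference ≈ 1.14 hours

δ = (z_α + z_β) · √((σ₁²+σ₂²)/n)
  = (2.326 + 0.842) · √(162/1254)
  = 3.168 · √0.12919
  = 3.168 · 0.3594
  = 1.1387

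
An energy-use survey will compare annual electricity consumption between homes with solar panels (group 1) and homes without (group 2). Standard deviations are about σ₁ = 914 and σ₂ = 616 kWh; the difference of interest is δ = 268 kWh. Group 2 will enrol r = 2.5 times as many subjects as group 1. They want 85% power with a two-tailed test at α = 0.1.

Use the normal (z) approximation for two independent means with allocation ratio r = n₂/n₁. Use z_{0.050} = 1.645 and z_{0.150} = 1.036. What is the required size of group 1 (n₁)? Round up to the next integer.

n₁ = (z_{α/2} + z_β)² · (σ₁² + σ₂²/r) / δ²
   = (1.645 + 1.036)² · (914² + 616²/2.5) / 268²
   = 7.1878 · (835396 + 151782.4) / 71824
   = 7.1878 · 987178.4 / 71824
   = 98.79
Round up → n₁ = 99; n₂ = r·n₁ = 2.5 × 99 = 248.

n₁ = 99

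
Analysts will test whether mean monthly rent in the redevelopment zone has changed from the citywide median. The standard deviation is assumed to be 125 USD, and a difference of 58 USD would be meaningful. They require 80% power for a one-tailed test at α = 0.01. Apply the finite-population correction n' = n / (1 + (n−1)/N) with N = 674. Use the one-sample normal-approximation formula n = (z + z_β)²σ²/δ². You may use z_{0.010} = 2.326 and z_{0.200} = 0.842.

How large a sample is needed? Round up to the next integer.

n = 44

n = (z_α + z_β)² · σ² / δ²
  = (2.326 + 0.842)² · 125² / 58²
  = 10.0362 · 15625 / 3364
  = 46.62
Finite-population correction (N = 674): 46.62 / (1 + (46.62 − 1)/674) = 43.66.
Round up → n = 44.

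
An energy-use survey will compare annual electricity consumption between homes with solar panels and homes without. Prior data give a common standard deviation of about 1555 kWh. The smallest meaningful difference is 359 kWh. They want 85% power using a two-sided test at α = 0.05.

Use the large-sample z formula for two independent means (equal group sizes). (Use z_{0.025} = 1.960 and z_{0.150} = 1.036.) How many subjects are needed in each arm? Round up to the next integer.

n = 337 per group

n = (z_{α/2} + z_β)² · (σ₁² + σ₂²) / δ²
  = (1.960 + 1.036)² · (2·1555² = 4836050) / 359²
  = 8.9760 · 4836050 / 128881
  = 336.81
Round up → n = 337 per group.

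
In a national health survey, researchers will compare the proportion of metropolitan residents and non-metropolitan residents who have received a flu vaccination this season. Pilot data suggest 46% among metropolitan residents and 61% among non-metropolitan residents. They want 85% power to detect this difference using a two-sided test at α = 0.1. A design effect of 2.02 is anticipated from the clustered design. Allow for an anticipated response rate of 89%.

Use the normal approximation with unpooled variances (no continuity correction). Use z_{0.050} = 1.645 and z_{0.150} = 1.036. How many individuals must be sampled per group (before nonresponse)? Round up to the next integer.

n = (z_{α/2} + z_β)² · [p₁(1−p₁) + p₂(1−p₂)] / (p₁ − p₂)²
  = (1.645 + 1.036)² · (0.46·0.54 + 0.61·0.39) / (-0.15)²
  = (2.681)² · (0.2484 + 0.2379) / 0.0225
  = 7.1878 · 0.4863 / 0.0225
  = 155.35
Design effect: 2.02 × 155.35 = 313.81.
Adjust for 89% response: 313.81 / 0.89 = 352.60.
Round up → n = 353 per group.

n = 353 per group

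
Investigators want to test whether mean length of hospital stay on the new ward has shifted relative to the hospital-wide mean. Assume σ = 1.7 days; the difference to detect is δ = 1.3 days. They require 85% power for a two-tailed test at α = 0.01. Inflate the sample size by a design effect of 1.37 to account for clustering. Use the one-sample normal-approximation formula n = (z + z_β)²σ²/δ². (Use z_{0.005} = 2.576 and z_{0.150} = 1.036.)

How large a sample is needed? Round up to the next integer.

n = (z_{α/2} + z_β)² · σ² / δ²
  = (2.576 + 1.036)² · 1.7² / 1.3²
  = 13.0465 · 2.89 / 1.69
  = 22.31
Design effect: 1.37 × 22.31 = 30.57.
Round up → n = 31.

n = 31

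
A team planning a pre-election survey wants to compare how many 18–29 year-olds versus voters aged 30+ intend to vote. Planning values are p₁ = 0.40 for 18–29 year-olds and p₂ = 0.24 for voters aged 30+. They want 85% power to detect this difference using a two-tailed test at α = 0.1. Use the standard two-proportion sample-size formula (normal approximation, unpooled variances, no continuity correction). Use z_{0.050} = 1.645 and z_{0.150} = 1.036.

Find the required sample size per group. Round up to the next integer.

n = 119 per group

n = (z_{α/2} + z_β)² · [p₁(1−p₁) + p₂(1−p₂)] / (p₁ − p₂)²
  = (1.645 + 1.036)² · (0.40·0.60 + 0.24·0.76) / (0.16)²
  = (2.681)² · (0.2400 + 0.1824) / 0.0256
  = 7.1878 · 0.4224 / 0.0256
  = 118.60
Round up → n = 119 per group.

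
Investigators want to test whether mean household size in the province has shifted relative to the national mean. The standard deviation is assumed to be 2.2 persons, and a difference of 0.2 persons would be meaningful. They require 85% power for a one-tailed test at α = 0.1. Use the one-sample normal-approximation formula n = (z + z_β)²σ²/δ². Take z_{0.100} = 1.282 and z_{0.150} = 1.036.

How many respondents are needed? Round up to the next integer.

n = (z_α + z_β)² · σ² / δ²
  = (1.282 + 1.036)² · 2.2² / 0.2²
  = 5.3731 · 4.84 / 0.04
  = 650.15
Round up → n = 651.

n = 651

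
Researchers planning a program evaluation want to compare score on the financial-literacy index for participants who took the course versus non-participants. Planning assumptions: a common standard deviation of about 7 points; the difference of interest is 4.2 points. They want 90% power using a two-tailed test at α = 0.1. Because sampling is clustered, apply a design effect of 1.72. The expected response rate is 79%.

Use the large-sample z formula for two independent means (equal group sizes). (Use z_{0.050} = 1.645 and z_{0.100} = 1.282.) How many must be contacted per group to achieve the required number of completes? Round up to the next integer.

n = 104 per group

n = (z_{α/2} + z_β)² · (σ₁² + σ₂²) / δ²
  = (1.645 + 1.282)² · (2·7² = 98) / 4.2²
  = 8.5673 · 98 / 17.64
  = 47.60
Design effect: 1.72 × 47.60 = 81.87.
Adjust for 79% response: 81.87 / 0.79 = 103.63.
Round up → n = 104 per group.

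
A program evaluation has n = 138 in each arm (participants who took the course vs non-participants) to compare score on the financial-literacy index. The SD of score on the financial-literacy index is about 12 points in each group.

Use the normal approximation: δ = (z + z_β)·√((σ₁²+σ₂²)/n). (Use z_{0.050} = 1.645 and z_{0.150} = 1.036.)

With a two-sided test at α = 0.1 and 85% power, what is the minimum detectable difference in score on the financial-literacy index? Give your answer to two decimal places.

Minimum detectable difference ≈ 3.87 points

δ = (z_{α/2} + z_β) · √((σ₁²+σ₂²)/n)
  = (1.645 + 1.036) · √(288/138)
  = 2.681 · √2.087
  = 2.681 · 1.4446
  = 3.8731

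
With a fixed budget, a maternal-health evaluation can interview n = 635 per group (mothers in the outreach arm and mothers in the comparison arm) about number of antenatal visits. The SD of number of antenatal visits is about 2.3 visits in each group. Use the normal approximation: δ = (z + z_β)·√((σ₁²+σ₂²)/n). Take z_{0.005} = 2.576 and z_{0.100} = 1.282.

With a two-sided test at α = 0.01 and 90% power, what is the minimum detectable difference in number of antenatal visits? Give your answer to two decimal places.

Minimum detectable difference ≈ 0.50 visits

δ = (z_{α/2} + z_β) · √((σ₁²+σ₂²)/n)
  = (2.576 + 1.282) · √(10.58/635)
  = 3.858 · √0.01666
  = 3.858 · 0.1291
  = 0.4980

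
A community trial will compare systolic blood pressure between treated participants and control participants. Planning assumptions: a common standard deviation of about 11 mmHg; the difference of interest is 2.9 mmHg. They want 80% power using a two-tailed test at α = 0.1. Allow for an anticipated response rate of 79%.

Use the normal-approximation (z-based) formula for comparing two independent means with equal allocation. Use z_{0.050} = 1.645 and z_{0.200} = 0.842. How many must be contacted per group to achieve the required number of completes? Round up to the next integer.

n = 226 per group

n = (z_{α/2} + z_β)² · (σ₁² + σ₂²) / δ²
  = (1.645 + 0.842)² · (2·11² = 242) / 2.9²
  = 6.1852 · 242 / 8.41
  = 177.98
Adjust for 79% response: 177.98 / 0.79 = 225.29.
Round up → n = 226 per group.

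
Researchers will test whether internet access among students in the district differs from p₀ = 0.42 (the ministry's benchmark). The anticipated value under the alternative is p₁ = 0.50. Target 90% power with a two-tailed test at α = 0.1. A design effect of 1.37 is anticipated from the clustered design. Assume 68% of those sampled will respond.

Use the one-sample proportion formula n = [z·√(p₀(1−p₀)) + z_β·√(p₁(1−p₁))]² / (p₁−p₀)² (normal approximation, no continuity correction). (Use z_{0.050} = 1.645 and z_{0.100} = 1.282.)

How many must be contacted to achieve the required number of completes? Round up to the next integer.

n = [z_{α/2}·√(p₀q₀) + z_β·√(p₁q₁)]² / (p₁ − p₀)²
  = [1.645·√(0.42·0.58) + 1.282·√(0.50·0.50)]² / (0.08)²
  = [1.645·0.4936 + 1.282·0.5000]² / 0.0064
  = [1.4529]² / 0.0064
  = 329.83
Design effect: 1.37 × 329.83 = 451.87.
Adjust for 68% response: 451.87 / 0.68 = 664.52.
Round up → n = 665.

n = 665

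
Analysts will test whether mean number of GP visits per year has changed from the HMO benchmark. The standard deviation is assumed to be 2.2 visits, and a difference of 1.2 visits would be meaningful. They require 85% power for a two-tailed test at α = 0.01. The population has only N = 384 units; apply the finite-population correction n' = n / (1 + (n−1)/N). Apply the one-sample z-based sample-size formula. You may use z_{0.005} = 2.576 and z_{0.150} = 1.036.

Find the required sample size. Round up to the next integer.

n = (z_{α/2} + z_β)² · σ² / δ²
  = (2.576 + 1.036)² · 2.2² / 1.2²
  = 13.0465 · 4.84 / 1.44
  = 43.85
Finite-population correction (N = 384): 43.85 / (1 + (43.85 − 1)/384) = 39.45.
Round up → n = 40.

n = 40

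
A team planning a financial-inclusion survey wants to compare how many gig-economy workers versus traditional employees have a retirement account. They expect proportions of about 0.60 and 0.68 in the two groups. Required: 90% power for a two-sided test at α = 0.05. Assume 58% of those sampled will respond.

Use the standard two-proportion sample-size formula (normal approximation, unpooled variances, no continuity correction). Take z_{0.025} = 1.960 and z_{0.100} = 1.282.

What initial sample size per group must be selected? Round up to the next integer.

n = (z_{α/2} + z_β)² · [p₁(1−p₁) + p₂(1−p₂)] / (p₁ − p₂)²
  = (1.960 + 1.282)² · (0.60·0.40 + 0.68·0.32) / (-0.08)²
  = (3.242)² · (0.2400 + 0.2176) / 0.0064
  = 10.5106 · 0.4576 / 0.0064
  = 751.51
Adjust for 58% response: 751.51 / 0.58 = 1295.70.
Round up → n = 1296 per group.

n = 1296 per group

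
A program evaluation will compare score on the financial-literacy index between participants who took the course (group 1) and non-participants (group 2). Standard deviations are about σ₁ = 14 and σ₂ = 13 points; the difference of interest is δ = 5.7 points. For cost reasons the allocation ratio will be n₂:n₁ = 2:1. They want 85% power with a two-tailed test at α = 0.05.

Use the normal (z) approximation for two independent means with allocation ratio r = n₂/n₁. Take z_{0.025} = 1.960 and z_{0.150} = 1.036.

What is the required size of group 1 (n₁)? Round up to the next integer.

n₁ = 78

n₁ = (z_{α/2} + z_β)² · (σ₁² + σ₂²/r) / δ²
   = (1.960 + 1.036)² · (14² + 13²/2) / 5.7²
   = 8.9760 · (196 + 84.5) / 32.49
   = 8.9760 · 280.5 / 32.49
   = 77.49
Round up → n₁ = 78; n₂ = r·n₁ = 2 × 78 = 156.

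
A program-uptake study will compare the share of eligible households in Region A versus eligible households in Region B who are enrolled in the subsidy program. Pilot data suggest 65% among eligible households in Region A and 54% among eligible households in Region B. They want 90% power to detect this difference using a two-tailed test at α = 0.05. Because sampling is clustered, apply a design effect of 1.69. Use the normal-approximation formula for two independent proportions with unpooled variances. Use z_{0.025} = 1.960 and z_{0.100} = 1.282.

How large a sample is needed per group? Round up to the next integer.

n = (z_{α/2} + z_β)² · [p₁(1−p₁) + p₂(1−p₂)] / (p₁ − p₂)²
  = (1.960 + 1.282)² · (0.65·0.35 + 0.54·0.46) / (0.11)²
  = (3.242)² · (0.2275 + 0.2484) / 0.0121
  = 10.5106 · 0.4759 / 0.0121
  = 413.39
Design effect: 1.69 × 413.39 = 698.62.
Round up → n = 699 per group.

n = 699 per group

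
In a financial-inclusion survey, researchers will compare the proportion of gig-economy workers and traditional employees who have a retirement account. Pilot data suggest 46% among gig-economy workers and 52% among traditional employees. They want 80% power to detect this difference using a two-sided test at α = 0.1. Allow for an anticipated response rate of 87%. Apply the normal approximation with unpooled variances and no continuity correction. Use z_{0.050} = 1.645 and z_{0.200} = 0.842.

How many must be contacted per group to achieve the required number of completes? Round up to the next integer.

n = 984 per group

n = (z_{α/2} + z_β)² · [p₁(1−p₁) + p₂(1−p₂)] / (p₁ − p₂)²
  = (1.645 + 0.842)² · (0.46·0.54 + 0.52·0.48) / (-0.06)²
  = (2.487)² · (0.2484 + 0.2496) / 0.0036
  = 6.1852 · 0.4980 / 0.0036
  = 855.62
Adjust for 87% response: 855.62 / 0.87 = 983.47.
Round up → n = 984 per group.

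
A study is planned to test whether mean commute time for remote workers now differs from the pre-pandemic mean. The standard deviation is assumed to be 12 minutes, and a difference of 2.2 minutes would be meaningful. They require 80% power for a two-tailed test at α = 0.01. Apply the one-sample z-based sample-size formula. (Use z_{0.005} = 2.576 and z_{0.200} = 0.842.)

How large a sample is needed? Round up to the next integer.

n = 348

n = (z_{α/2} + z_β)² · σ² / δ²
  = (2.576 + 0.842)² · 12² / 2.2²
  = 11.6827 · 144 / 4.84
  = 347.59
Round up → n = 348.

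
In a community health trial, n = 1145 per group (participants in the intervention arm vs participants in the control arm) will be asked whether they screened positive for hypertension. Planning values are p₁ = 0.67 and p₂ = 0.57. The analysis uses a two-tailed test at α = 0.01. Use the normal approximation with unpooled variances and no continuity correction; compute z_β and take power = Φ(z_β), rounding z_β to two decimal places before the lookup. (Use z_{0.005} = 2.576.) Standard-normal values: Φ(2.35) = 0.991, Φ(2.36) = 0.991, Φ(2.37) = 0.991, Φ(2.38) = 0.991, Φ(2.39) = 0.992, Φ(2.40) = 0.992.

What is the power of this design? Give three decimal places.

Power ≈ 0.991

z_β = |p₁−p₂|·√(n/[p₁q₁+p₂q₂]) − z_{α/2}
    = 0.10 · √(1145/0.4662) − 2.576
    = 0.10 · 49.5583 − 2.576
    = 4.9558 − 2.576 = 2.3798 → 2.38
Power = Φ(2.38) = 0.991.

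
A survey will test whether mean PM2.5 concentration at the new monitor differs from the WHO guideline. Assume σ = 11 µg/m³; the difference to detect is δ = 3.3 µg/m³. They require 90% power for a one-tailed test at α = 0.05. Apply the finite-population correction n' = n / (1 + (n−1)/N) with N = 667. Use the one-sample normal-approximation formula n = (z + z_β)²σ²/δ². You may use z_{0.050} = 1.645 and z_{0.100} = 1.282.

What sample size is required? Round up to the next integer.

n = 84

n = (z_α + z_β)² · σ² / δ²
  = (1.645 + 1.282)² · 11² / 3.3²
  = 8.5673 · 121 / 10.89
  = 95.19
Finite-population correction (N = 667): 95.19 / (1 + (95.19 − 1)/667) = 83.41.
Round up → n = 84.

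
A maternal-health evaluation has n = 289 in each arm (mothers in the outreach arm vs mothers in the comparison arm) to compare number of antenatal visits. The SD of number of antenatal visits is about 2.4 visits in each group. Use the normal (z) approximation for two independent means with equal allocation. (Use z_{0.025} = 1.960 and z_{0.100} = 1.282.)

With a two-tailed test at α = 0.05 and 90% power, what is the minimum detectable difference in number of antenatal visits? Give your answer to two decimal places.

Minimum detectable difference ≈ 0.65 visits

δ = (z_{α/2} + z_β) · √((σ₁²+σ₂²)/n)
  = (1.960 + 1.282) · √(11.52/289)
  = 3.242 · √0.03986
  = 3.242 · 0.1997
  = 0.6473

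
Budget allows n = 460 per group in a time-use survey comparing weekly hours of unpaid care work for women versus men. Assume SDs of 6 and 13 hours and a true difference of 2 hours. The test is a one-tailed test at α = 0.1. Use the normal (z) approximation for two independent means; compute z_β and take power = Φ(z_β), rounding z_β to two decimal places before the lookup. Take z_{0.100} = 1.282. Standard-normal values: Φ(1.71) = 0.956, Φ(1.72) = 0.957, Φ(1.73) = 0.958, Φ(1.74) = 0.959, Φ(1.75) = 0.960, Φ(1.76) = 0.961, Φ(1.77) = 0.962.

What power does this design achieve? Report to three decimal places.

z_β = δ·√(n/(σ₁²+σ₂²)) − z_α
    = 2 · √(460/205) − 1.282
    = 2 · 1.49797 − 1.282
    = 2.9959 − 1.282 = 1.7139 → 1.71
Power = Φ(1.71) = 0.956.

Power ≈ 0.956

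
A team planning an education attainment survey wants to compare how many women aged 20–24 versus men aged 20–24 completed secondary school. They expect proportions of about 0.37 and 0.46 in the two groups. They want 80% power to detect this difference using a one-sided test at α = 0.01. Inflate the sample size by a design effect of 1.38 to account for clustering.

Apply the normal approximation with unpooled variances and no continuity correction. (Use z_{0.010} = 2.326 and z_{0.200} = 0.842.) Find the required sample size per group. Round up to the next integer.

n = 824 per group

n = (z_α + z_β)² · [p₁(1−p₁) + p₂(1−p₂)] / (p₁ − p₂)²
  = (2.326 + 0.842)² · (0.37·0.63 + 0.46·0.54) / (-0.09)²
  = (3.168)² · (0.2331 + 0.2484) / 0.0081
  = 10.0362 · 0.4815 / 0.0081
  = 596.60
Design effect: 1.38 × 596.60 = 823.30.
Round up → n = 824 per group.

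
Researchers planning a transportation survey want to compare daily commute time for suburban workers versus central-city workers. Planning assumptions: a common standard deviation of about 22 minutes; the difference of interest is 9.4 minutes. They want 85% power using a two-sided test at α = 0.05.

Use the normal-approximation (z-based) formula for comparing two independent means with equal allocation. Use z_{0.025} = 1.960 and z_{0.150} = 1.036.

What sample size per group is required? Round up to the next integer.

n = 99 per group

n = (z_{α/2} + z_β)² · (σ₁² + σ₂²) / δ²
  = (1.960 + 1.036)² · (2·22² = 968) / 9.4²
  = 8.9760 · 968 / 88.36
  = 98.33
Round up → n = 99 per group.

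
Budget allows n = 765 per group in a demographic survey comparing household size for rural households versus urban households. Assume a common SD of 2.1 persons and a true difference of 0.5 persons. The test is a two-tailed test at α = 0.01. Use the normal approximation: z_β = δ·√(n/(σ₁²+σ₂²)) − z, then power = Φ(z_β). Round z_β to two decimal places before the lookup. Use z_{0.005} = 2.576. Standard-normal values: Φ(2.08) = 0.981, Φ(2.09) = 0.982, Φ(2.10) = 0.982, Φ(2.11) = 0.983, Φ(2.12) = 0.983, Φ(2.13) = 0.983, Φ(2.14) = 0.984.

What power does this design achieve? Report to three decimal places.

z_β = δ·√(n/(σ₁²+σ₂²)) − z_{α/2}
    = 0.5 · √(765/8.82) − 2.576
    = 0.5 · 9.31315 − 2.576
    = 4.6566 − 2.576 = 2.0806 → 2.08
Power = Φ(2.08) = 0.981.

Power ≈ 0.981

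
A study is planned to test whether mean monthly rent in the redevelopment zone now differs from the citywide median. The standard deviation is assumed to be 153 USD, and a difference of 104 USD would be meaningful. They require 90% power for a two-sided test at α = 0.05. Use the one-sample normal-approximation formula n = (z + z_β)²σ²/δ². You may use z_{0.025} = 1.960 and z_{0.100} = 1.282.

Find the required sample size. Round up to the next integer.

n = (z_{α/2} + z_β)² · σ² / δ²
  = (1.960 + 1.282)² · 153² / 104²
  = 10.5106 · 23409 / 10816
  = 22.75
Round up → n = 23.

n = 23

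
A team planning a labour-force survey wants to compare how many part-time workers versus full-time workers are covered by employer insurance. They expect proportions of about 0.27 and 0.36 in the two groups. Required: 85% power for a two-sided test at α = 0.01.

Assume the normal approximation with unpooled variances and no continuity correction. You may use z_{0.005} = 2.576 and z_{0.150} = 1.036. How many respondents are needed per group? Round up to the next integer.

n = (z_{α/2} + z_β)² · [p₁(1−p₁) + p₂(1−p₂)] / (p₁ − p₂)²
  = (2.576 + 1.036)² · (0.27·0.73 + 0.36·0.64) / (-0.09)²
  = (3.612)² · (0.1971 + 0.2304) / 0.0081
  = 13.0465 · 0.4275 / 0.0081
  = 688.57
Round up → n = 689 per group.

n = 689 per group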